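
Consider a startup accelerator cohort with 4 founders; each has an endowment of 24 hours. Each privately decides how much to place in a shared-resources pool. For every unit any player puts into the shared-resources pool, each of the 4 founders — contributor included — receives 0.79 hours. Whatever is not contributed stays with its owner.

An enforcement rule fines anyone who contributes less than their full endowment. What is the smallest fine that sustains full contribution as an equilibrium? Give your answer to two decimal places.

Given the others contribute fully, the best deviation is to contribute 0 (any partial contribution still incurs the fine and gives up units whose private return 0.79 is below 1).
Deviating from 24 to 0 saves 24 hours but forfeits the deviator's share of the drop in the shared-resources pool: 0.79 × 24 = 18.96.
So the deviation gain is 24 − 18.96 = 5.04, and the fine must be at least 5.04 hours to wipe it out.

5.04 hours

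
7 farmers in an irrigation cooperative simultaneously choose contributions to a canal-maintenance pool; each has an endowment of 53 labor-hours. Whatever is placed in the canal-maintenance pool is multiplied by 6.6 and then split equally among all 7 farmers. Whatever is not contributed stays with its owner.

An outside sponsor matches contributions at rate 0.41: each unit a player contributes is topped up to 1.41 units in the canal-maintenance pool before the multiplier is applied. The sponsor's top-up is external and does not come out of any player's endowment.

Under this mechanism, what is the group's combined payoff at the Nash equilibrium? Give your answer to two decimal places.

Under the mechanism each unit contributed yields 6.6 × 1.41 / 7 = 1.3294 back to its contributor per unit of net cost, which exceeds 1, making full contribution the dominant choice for everyone.
At the Nash equilibrium everyone contributes 53. Group total payoff = 6.6 × 1.41 × 371 = 3452.53.

3452.53 labor-hours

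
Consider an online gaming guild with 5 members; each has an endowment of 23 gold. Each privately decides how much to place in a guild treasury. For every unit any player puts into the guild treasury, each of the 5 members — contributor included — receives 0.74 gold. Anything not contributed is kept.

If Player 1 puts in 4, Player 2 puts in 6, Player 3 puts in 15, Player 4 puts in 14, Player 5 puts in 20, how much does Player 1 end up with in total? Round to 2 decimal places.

Total contributed: 4 + 6 + 15 + 14 + 20 = 59.
Each receives 0.74 × 59 = 43.66 from the guild treasury.
Player 1 keeps 23 − 4 = 19, so Player 1's payoff is 19 + 43.66 = 62.66.

62.66 gold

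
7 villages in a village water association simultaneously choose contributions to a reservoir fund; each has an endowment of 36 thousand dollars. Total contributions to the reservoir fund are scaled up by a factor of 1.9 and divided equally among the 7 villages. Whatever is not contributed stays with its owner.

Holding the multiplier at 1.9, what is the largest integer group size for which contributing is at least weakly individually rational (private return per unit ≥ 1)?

Private return per unit is 1.9/(group size), which is ≥ 1 whenever the group size is ≤ 1.9.
The largest such integer is 1.

1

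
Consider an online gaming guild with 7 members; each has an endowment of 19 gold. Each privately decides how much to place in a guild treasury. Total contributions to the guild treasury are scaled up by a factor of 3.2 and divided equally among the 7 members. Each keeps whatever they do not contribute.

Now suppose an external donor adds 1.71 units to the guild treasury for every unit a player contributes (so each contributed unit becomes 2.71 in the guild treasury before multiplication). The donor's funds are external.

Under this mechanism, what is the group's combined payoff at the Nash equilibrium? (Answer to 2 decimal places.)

Under the mechanism each unit contributed yields 3.2 × 2.71 / 7 = 1.2389 back to its contributor per unit of net cost, which exceeds 1, making full contribution the dominant choice for everyone.
So the Nash equilibrium is full contribution by all 7; the group earns 3.2 × 2.71 × 133 = 1153.38.

1153.38 gold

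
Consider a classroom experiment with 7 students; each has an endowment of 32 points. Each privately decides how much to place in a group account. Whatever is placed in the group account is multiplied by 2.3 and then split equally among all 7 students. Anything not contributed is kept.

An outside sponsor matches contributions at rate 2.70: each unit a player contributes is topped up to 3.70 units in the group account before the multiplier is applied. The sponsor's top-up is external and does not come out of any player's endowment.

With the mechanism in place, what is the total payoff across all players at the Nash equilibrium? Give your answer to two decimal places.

1906.24 points

Under the mechanism each unit contributed yields 2.3 × 3.70 / 7 = 1.2157 back to its contributor per unit of net cost, which exceeds 1, making full contribution the dominant choice for everyone.
At the Nash equilibrium everyone contributes 32. Group total payoff = 2.3 × 3.70 × 224 = 1906.24.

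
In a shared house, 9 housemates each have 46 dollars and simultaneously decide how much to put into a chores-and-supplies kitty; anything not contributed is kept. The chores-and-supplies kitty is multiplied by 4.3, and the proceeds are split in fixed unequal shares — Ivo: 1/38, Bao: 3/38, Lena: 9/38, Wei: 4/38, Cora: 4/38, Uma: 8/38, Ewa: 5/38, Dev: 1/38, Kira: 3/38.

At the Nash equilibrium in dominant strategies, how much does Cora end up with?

For player j, contributing a unit is worthwhile iff 4.3 × (j's share) ≥ 1, i.e. iff j's share is at least 0.2326.
Lena alone (share 9/38) is above the threshold, contributing 46; the remaining 8 contribute 0. Total contributed: 46.
Cora keeps 46 and receives 4.3 × 46 × 4/38 = 20.82 from the chores-and-supplies kitty, for a payoff of 66.82.

66.82 dollars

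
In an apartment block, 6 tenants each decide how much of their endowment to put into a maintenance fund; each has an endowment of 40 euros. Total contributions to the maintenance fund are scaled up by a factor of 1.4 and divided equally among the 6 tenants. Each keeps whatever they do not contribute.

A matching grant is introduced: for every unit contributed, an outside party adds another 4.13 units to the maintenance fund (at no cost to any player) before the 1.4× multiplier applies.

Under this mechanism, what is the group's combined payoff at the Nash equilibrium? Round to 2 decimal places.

With the mechanism, a contributed unit returns 1.4 × 5.13 / 6 = 1.1970 per unit of net cost to the contributor — now above 1 — so contributing fully is weakly dominant for every player.
So the Nash equilibrium is full contribution by all 6; the group earns 1.4 × 5.13 × 240 = 1723.68.

1723.68 euros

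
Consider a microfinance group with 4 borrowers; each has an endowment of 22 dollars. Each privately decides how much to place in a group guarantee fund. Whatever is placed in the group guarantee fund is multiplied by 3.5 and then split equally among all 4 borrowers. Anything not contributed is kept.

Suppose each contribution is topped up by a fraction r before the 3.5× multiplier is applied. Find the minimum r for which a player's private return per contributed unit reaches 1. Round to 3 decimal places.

With matching at rate r, one contributed unit becomes (1 + r) in the group guarantee fund and returns 3.5 × (1 + r) / 4 to the contributor.
Setting this equal to 1: 1 + r = 4/3.5 = 1.1429.
So the minimum matching rate is r = 1.1429 − 1 = 0.143.

0.143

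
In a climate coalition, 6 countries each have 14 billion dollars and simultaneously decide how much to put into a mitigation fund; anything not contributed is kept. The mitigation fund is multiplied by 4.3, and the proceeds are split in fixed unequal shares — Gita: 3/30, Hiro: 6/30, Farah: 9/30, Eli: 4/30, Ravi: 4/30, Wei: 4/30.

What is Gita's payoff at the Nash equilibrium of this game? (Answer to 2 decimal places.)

For player j, contributing a unit is worthwhile iff 4.3 × (j's share) ≥ 1, i.e. iff j's share is at least 0.2326.
Only Farah (9/30) clears that bar, contributing 14; the remaining 5 contribute 0. Total contributed: 14.
Gita keeps 14 and receives 4.3 × 14 × 3/30 = 6.02 from the mitigation fund, for a payoff of 20.02.

20.02 billion dollars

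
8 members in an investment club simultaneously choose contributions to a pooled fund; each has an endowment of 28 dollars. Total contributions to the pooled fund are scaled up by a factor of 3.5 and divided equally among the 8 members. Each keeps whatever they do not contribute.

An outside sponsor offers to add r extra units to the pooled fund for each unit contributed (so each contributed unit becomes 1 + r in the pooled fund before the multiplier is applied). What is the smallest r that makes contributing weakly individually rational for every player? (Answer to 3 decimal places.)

1.286

With matching at rate r, one contributed unit becomes (1 + r) in the pooled fund and returns 3.5 × (1 + r) / 8 to the contributor.
Setting this equal to 1: 1 + r = 8/3.5 = 2.2857.
So the minimum matching rate is r = 2.2857 − 1 = 1.286.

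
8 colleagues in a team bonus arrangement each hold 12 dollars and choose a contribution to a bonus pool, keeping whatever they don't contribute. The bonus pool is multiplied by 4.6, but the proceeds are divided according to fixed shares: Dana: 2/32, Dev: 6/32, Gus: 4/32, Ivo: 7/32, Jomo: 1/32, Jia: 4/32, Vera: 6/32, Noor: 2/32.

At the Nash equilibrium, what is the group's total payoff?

139.20 dollars

A player with share s gets back 4.6·s per unit contributed, so full contribution is dominant for anyone with s > 1/4.6 = 0.2174 and zero contribution is dominant for anyone below.
The only share above 0.2174 is Ivo's 7/32, contributing 12; the remaining 7 contribute 0. Total contributed: 12.
The bonus pool pays out 4.6 × 12 = 55.20 in total (split across the unequal shares, but the aggregate is all that matters for the group sum).
The 7 free-riders keep 12 each, adding 84. Group total = 84 + 55.20 = 139.20.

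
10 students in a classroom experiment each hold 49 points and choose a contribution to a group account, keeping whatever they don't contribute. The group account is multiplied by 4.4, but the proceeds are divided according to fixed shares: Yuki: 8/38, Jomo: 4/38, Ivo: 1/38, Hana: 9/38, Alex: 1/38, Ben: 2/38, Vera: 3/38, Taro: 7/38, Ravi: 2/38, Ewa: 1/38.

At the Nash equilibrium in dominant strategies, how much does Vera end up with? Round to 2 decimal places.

66.02 points

Each unit j contributes comes back to j as 4.4 × (j's share), so j prefers to contribute only if that share exceeds 1/4.4 = 0.2273; otherwise keeping the unit dominates.
Hana alone (share 9/38) is above the threshold, contributing 49; the remaining 9 contribute 0. Total contributed: 49.
Vera keeps 49 and receives 4.4 × 49 × 3/38 = 17.02 from the group account, for a payoff of 66.02.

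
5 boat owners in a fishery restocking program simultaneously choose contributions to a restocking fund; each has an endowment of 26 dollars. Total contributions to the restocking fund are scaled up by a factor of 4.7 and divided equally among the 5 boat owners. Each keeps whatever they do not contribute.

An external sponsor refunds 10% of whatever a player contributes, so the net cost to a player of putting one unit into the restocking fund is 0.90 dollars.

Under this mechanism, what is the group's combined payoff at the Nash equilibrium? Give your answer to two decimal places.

624.00 dollars

Under the mechanism each unit contributed yields (4.7/5) / 0.90 = 1.0444 back to its contributor per unit of net cost, which exceeds 1, making full contribution the dominant choice for everyone.
So the Nash equilibrium is full contribution by all 5; the group earns 5 × (26 × 0.10 + 4.7 × 26) = 624.00.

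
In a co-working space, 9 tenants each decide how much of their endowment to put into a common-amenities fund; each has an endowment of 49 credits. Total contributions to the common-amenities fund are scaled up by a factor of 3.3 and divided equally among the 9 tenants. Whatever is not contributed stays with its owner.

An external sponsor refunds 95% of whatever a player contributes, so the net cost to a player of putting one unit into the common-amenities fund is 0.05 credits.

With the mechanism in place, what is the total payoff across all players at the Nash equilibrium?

1874.25 credits

The effective private return per unit is now (3.3/9) / 0.05 = 7.3333 > 1, so every player's dominant strategy flips to full contribution.
At the Nash equilibrium everyone contributes 49. Group total payoff = 9 × (49 × 0.95 + 3.3 × 49) = 1874.25.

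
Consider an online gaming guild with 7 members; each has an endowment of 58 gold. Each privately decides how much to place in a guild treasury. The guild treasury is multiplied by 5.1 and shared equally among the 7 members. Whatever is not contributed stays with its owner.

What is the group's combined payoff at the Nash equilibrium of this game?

406.00 gold

Each contributed unit returns 5.1/7 = 0.7286 to its contributor — below 1 — so contributing 0 is dominant for every player. At the Nash equilibrium everyone keeps their 58, and the group total is 7 × 58 = 406.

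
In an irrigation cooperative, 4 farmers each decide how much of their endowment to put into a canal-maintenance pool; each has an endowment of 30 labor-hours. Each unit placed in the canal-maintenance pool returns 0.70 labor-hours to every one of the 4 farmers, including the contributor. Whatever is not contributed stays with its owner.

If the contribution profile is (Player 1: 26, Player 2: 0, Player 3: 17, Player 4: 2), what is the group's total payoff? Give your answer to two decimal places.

Total contributed: 26 + 0 + 17 + 2 = 45; total kept: 4 × 30 − 45 = 75.
The canal-maintenance pool pays out 0.70 × 4 × 45 = 126.00 in aggregate.
Group total = 75 + 126.00 = 201.00.

201.00 labor-hours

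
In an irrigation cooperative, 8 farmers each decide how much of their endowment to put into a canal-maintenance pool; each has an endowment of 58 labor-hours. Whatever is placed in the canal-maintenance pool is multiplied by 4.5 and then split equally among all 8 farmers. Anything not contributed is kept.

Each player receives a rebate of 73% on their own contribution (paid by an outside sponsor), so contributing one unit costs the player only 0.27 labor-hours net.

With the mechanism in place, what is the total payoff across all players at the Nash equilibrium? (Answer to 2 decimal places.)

With the mechanism, a contributed unit returns (4.5/8) / 0.27 = 2.0833 per unit of net cost to the contributor — now above 1 — so contributing fully is weakly dominant for every player.
So the Nash equilibrium is full contribution by all 8; the group earns 8 × (58 × 0.73 + 4.5 × 58) = 2426.72.

2426.72 labor-hours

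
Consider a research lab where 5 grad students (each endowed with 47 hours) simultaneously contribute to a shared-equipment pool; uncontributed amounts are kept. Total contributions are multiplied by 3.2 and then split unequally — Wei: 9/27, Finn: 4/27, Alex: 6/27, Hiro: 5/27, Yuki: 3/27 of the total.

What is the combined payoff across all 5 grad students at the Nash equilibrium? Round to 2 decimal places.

For player j, contributing a unit is worthwhile iff 3.2 × (j's share) ≥ 1, i.e. iff j's share is at least 0.3125.
The only share above 0.3125 is Wei's 9/27, contributing 47; the remaining 4 contribute 0. Total contributed: 47.
The shared-equipment pool pays out 3.2 × 47 = 150.40 in total (split across the unequal shares, but the aggregate is all that matters for the group sum).
The 4 free-riders keep 47 each, adding 188. Group total = 188 + 150.40 = 338.40.

338.40 hours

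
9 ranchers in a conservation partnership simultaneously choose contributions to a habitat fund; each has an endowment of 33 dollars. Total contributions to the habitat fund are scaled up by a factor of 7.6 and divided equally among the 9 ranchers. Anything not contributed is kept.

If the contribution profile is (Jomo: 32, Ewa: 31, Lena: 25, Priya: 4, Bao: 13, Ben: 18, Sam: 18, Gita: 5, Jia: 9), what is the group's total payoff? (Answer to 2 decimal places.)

1320.00 dollars

Total contributed: 32 + 31 + 25 + 4 + 13 + 18 + 18 + 5 + 9 = 155; total kept: 9 × 33 − 155 = 142.
The habitat fund pays out 7.6 × 155 = 1178.00 in aggregate.
Group total = 142 + 1178.00 = 1320.00.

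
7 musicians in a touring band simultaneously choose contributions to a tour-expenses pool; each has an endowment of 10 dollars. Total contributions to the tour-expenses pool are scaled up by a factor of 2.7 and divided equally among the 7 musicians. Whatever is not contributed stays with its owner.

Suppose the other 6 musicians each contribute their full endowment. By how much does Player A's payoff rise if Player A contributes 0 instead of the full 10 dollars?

6.14 dollars

Switching from a contribution of 10 to 0 lets Player A keep an extra 10 dollars, but lowers the tour-expenses pool by 10, which costs Player A their own share of that drop: 2.7/7 × 10 = 3.86.
Net gain = 10 − 3.86 = 6.14. The private return per contributed unit (0.3857) is below 1, so free-riding is indeed the best response regardless of what the others do.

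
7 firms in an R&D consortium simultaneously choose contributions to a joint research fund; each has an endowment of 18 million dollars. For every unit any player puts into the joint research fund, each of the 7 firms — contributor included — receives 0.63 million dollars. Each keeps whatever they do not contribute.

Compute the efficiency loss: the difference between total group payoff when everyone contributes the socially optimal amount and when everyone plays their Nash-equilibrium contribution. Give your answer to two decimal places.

429.66 million dollars

The private return per contributed unit is 0.63 < 1, so contributing 0 is dominant for every player. At the Nash equilibrium everyone keeps their 18, and the group total is 7 × 18 = 126.
Each contributed unit returns 4.410 to the group as a whole (0.63 to each of 7 players), which exceeds 1, so the social optimum is full contribution: group total = 4.410 × 126 = 555.66.
Efficiency loss = 555.66 − 126 = 429.66.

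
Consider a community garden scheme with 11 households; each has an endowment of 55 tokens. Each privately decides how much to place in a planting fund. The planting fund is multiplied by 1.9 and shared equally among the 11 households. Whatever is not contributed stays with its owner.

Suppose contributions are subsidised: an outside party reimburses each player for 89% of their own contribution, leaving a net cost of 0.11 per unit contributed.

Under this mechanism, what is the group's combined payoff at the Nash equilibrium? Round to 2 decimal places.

The effective private return per unit is now (1.9/11) / 0.11 = 1.5702 > 1, so every player's dominant strategy flips to full contribution.
At the Nash equilibrium everyone contributes 55. Group total payoff = 11 × (55 × 0.89 + 1.9 × 55) = 1687.95.

1687.95 tokens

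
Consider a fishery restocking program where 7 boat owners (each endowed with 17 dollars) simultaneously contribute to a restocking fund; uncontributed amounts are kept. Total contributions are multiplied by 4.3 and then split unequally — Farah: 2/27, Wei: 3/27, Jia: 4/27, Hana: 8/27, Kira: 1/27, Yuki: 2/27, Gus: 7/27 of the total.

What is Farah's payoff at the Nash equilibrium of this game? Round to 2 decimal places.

27.83 dollars

For player j, contributing a unit is worthwhile iff 4.3 × (j's share) ≥ 1, i.e. iff j's share is at least 0.2326.
Hana and Gus clear that bar, contributing 17 each; the remaining 5 contribute 0. Total contributed: 34.
Farah keeps 17 and receives 4.3 × 34 × 2/27 = 10.83 from the restocking fund, for a payoff of 27.83.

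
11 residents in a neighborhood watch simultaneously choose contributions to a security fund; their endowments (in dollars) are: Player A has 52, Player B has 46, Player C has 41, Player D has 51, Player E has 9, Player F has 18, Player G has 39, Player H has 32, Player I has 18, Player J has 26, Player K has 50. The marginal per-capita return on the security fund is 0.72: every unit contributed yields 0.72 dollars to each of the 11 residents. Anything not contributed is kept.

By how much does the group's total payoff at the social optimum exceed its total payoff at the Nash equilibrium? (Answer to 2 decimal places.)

2643.44 dollars

The private return per contributed unit is 0.72 < 1 for everyone, so the Nash equilibrium is zero contribution and the group total is Σ E_j = 52 + 46 + 41 + 51 + 9 + 18 + 39 + 32 + 18 + 26 + 50 = 382.
Each contributed unit returns 7.920 to the group, so the social optimum is full contribution by everyone: group total = 7.920 × 382 = 3025.44.
Efficiency loss = (7.920 − 1) × 382 = 2643.44.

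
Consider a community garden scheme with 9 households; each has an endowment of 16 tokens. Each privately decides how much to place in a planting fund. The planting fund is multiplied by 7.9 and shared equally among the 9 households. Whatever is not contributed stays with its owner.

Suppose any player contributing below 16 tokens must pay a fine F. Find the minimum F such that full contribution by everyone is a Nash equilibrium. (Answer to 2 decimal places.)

Given the others contribute fully, the best deviation is to contribute 0 (any partial contribution still incurs the fine and gives up units whose private return 0.8778 is below 1).
Deviating from 16 to 0 saves 16 tokens but forfeits the deviator's share of the drop in the planting fund: 7.9/9 × 16 = 14.04.
So the deviation gain is 16 − 14.04 = 1.96, and the fine must be at least 1.96 tokens to wipe it out.

1.96 tokens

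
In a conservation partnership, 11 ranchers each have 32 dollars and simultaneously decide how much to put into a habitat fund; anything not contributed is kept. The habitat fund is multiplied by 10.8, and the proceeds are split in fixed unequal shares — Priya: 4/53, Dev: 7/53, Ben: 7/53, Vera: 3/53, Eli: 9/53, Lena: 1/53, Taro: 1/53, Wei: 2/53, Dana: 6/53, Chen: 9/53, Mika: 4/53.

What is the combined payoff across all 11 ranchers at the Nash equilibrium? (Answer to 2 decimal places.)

1920.00 dollars

Player j's private return per contributed unit is 10.8 × (j's share). Contributing is weakly dominant for j when that share is at least 1/10.8 = 0.0926, and contributing 0 is dominant otherwise.
Dev, Ben, Eli, Dana and Chen clear that bar, contributing 32 each; the remaining 6 contribute 0. Total contributed: 160.
The habitat fund pays out 10.8 × 160 = 1728.00 in total (split across the unequal shares, but the aggregate is all that matters for the group sum).
The 6 free-riders keep 32 each, adding 192. Group total = 192 + 1728.00 = 1920.00.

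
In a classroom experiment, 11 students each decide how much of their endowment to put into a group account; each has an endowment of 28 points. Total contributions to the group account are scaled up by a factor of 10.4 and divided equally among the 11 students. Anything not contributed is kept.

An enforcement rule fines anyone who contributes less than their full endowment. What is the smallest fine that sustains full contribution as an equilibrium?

1.53 points

Given the others contribute fully, the best deviation is to contribute 0 (any partial contribution still incurs the fine and gives up units whose private return 0.9455 is below 1).
Deviating from 28 to 0 saves 28 points but forfeits the deviator's share of the drop in the group account: 10.4/11 × 28 = 26.47.
So the deviation gain is 28 − 26.47 = 1.53, and the fine must be at least 1.53 points to wipe it out.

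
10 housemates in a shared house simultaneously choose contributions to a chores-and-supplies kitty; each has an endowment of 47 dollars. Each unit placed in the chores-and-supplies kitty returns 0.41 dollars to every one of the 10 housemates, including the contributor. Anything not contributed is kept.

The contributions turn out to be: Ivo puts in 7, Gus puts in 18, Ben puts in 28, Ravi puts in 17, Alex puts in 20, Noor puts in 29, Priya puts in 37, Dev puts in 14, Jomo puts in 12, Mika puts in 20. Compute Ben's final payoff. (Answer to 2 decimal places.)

101.82 dollars

Total contributed: 7 + 18 + 28 + 17 + 20 + 29 + 37 + 14 + 12 + 20 = 202.
Each receives 0.41 × 202 = 82.82 from the chores-and-supplies kitty.
Ben keeps 47 − 28 = 19, so Ben's payoff is 19 + 82.82 = 101.82.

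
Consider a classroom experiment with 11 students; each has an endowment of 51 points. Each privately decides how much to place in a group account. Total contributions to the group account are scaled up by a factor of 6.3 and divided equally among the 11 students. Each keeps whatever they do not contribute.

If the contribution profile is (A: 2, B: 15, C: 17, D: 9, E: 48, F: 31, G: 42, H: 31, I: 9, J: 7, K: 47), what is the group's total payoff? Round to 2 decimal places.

1928.40 points

Total contributed: 2 + 15 + 17 + 9 + 48 + 31 + 42 + 31 + 9 + 7 + 47 = 258; total kept: 11 × 51 − 258 = 303.
The group account pays out 6.3 × 258 = 1625.40 in aggregate.
Group total = 303 + 1625.40 = 1928.40.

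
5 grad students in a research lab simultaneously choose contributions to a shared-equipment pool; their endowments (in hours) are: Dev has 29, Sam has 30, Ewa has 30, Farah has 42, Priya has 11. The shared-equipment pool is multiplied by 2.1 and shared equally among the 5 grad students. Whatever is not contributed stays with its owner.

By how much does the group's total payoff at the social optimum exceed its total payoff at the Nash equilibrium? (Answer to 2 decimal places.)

The private return per contributed unit is 2.1/5 = 0.4200 < 1 for every player regardless of endowment, so the Nash equilibrium is zero contribution and the group total is Σ E_j = 29 + 30 + 30 + 42 + 11 = 142.
Each contributed unit returns 2.100 to the group, so the social optimum is full contribution by everyone: group total = 2.100 × 142 = 298.20.
Efficiency loss = (2.100 − 1) × 142 = 156.20.

156.20 hours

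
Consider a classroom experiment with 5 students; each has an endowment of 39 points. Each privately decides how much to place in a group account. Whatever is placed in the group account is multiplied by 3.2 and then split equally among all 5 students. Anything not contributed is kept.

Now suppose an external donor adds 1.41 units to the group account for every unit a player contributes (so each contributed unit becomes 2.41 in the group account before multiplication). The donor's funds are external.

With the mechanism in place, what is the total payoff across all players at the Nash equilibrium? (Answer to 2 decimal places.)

With the mechanism, a contributed unit returns 3.2 × 2.41 / 5 = 1.5424 per unit of net cost to the contributor — now above 1 — so contributing fully is weakly dominant for every player.
At the Nash equilibrium everyone contributes 39. Group total payoff = 3.2 × 2.41 × 195 = 1503.84.

1503.84 points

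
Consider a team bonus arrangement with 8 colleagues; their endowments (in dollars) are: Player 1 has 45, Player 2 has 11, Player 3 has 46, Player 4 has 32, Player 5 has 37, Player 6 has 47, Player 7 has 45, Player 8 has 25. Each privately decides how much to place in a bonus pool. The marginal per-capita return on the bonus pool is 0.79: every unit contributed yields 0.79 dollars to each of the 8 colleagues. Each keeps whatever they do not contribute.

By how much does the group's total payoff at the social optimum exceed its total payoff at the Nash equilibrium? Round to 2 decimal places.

The private return per contributed unit is 0.79 < 1 for everyone, so the Nash equilibrium is zero contribution and the group total is Σ E_j = 45 + 11 + 46 + 32 + 37 + 47 + 45 + 25 = 288.
Each contributed unit returns 6.320 to the group, so the social optimum is full contribution by everyone: group total = 6.320 × 288 = 1820.16.
Efficiency loss = (6.320 − 1) × 288 = 1532.16.

1532.16 dollars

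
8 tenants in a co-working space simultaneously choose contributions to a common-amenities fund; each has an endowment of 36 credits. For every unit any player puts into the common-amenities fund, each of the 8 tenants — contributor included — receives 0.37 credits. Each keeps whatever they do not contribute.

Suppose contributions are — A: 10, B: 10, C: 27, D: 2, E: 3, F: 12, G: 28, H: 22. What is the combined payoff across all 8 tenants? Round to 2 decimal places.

511.44 credits

Total contributed: 10 + 10 + 27 + 2 + 3 + 12 + 28 + 22 = 114; total kept: 8 × 36 − 114 = 174.
The common-amenities fund pays out 0.37 × 8 × 114 = 337.44 in aggregate.
Group total = 174 + 337.44 = 511.44.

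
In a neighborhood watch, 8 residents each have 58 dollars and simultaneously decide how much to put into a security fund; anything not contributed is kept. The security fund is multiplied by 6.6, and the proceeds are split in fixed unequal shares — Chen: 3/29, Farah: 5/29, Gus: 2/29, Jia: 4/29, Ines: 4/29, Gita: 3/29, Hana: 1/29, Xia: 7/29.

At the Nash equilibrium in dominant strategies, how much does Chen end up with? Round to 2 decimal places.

Each unit j contributes comes back to j as 6.6 × (j's share), so j prefers to contribute only if that share exceeds 1/6.6 = 0.1515; otherwise keeping the unit dominates.
The shares above 0.1515 belong to Farah and Xia, contributing 58 each; the remaining 6 contribute 0. Total contributed: 116.
Chen keeps 58 and receives 6.6 × 116 × 3/29 = 79.20 from the security fund, for a payoff of 137.20.

137.20 dollars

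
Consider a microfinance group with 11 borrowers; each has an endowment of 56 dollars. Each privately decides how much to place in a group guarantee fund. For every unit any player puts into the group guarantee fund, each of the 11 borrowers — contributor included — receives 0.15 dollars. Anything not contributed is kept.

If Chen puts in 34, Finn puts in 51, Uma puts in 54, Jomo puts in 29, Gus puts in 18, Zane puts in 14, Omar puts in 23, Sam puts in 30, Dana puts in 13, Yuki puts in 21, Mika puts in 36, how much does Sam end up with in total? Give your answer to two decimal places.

74.45 dollars

Total contributed: 34 + 51 + 54 + 29 + 18 + 14 + 23 + 30 + 13 + 21 + 36 = 323.
Each receives 0.15 × 323 = 48.45 from the group guarantee fund.
Sam keeps 56 − 30 = 26, so Sam's payoff is 26 + 48.45 = 74.45.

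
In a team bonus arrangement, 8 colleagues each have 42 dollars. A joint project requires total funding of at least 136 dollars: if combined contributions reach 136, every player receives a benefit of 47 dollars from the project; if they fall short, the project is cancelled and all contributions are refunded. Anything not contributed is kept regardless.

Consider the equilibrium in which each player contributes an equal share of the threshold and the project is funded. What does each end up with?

Equal share of the threshold: 136/8 = 17.
At this profile no one gains by cutting their contribution: any cut drops the total below 136, the project is cancelled, contributions are refunded, and the deviator ends with 42, which is less than 42 − 17 + 47 = 72. Contributing more than 17 just wastes the excess. So contributing exactly 17 is a best response.
Each player's payoff: 42 − 17 + 47 = 72.

72 dollars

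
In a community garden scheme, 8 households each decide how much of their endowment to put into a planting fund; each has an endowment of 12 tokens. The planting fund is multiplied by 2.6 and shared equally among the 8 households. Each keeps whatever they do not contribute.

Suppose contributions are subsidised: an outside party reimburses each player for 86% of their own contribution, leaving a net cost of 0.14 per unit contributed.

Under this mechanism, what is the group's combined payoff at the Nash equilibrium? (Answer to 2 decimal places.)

Under the mechanism each unit contributed yields (2.6/8) / 0.14 = 2.3214 back to its contributor per unit of net cost, which exceeds 1, making full contribution the dominant choice for everyone.
At the Nash equilibrium everyone contributes 12. Group total payoff = 8 × (12 × 0.86 + 2.6 × 12) = 332.16.

332.16 tokens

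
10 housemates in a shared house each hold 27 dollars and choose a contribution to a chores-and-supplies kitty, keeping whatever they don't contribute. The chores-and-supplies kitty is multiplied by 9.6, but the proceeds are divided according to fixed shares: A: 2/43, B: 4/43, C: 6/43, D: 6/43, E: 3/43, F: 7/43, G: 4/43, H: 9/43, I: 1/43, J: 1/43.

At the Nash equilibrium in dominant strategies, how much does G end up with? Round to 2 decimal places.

Player j's private return per contributed unit is 9.6 × (j's share). Contributing is weakly dominant for j when that share is at least 1/9.6 = 0.1042, and contributing 0 is dominant otherwise.
The shares above 0.1042 belong to C, D, F and H, contributing 27 each; the remaining 6 contribute 0. Total contributed: 108.
G keeps 27 and receives 9.6 × 108 × 4/43 = 96.45 from the chores-and-supplies kitty, for a payoff of 123.45.

123.45 dollars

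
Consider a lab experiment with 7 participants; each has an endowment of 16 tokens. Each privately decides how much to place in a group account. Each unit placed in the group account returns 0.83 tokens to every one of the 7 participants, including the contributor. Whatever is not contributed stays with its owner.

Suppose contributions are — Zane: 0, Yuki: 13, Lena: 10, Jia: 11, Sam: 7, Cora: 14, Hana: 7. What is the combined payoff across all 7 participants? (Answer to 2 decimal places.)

410.22 tokens

Total contributed: 0 + 13 + 10 + 11 + 7 + 14 + 7 = 62; total kept: 7 × 16 − 62 = 50.
The group account pays out 0.83 × 7 × 62 = 360.22 in aggregate.
Group total = 50 + 360.22 = 410.22.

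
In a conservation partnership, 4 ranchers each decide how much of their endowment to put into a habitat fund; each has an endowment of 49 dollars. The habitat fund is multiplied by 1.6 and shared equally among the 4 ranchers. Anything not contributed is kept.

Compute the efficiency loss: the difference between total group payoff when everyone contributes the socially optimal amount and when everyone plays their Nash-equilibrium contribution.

Each contributed unit returns 1.6/4 = 0.4000 to its contributor — below 1 — so contributing 0 is dominant for every player. At the Nash equilibrium everyone keeps their 49, and the group total is 4 × 49 = 196.
Each contributed unit returns 1.600 to the group as a whole (0.4000 to each of 4 players), which exceeds 1, so the social optimum is full contribution: group total = 1.600 × 196 = 313.60.
Efficiency loss = 313.60 − 196 = 117.60.

117.60 dollars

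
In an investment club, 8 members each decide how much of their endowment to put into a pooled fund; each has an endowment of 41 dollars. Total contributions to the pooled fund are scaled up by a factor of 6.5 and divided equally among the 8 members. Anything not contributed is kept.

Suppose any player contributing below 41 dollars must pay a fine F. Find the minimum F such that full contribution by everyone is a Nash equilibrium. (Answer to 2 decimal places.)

Given the others contribute fully, the best deviation is to contribute 0 (any partial contribution still incurs the fine and gives up units whose private return 0.8125 is below 1).
Deviating from 41 to 0 saves 41 dollars but forfeits the deviator's share of the drop in the pooled fund: 6.5/8 × 41 = 33.31.
So the deviation gain is 41 − 33.31 = 7.69, and the fine must be at least 7.69 dollars to wipe it out.

7.69 dollars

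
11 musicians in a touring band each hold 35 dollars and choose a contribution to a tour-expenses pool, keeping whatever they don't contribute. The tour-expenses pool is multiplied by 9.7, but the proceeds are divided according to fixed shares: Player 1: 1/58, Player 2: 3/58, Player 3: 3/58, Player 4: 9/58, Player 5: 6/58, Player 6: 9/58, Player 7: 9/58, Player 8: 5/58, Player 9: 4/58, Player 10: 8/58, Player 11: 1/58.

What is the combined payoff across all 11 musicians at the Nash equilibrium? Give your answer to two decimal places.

For player j, contributing a unit is worthwhile iff 9.7 × (j's share) ≥ 1, i.e. iff j's share is at least 0.1031.
Player 4, Player 5, Player 6, Player 7 and Player 10 are above the threshold, contributing 35 each; the remaining 6 contribute 0. Total contributed: 175.
The tour-expenses pool pays out 9.7 × 175 = 1697.50 in total (split across the unequal shares, but the aggregate is all that matters for the group sum).
The 6 free-riders keep 35 each, adding 210. Group total = 210 + 1697.50 = 1907.50.

1907.50 dollars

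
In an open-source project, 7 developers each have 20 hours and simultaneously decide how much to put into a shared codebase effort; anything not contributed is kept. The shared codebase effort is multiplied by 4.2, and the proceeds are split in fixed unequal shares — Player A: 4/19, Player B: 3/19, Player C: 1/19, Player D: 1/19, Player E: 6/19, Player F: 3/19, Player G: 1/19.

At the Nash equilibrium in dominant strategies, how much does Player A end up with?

37.68 hours

Player j's private return per contributed unit is 4.2 × (j's share). Contributing is weakly dominant for j when that share is at least 1/4.2 = 0.2381, and contributing 0 is dominant otherwise.
Only Player E (6/19) clears that bar, contributing 20; the remaining 6 contribute 0. Total contributed: 20.
Player A keeps 20 and receives 4.2 × 20 × 4/19 = 17.68 from the shared codebase effort, for a payoff of 37.68.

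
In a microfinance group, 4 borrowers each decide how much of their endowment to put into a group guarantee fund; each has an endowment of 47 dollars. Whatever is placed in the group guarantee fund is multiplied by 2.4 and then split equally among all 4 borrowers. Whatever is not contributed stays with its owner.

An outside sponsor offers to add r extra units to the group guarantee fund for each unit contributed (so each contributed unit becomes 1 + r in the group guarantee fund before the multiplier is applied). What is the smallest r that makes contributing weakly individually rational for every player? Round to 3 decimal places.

With matching at rate r, one contributed unit becomes (1 + r) in the group guarantee fund and returns 2.4 × (1 + r) / 4 to the contributor.
Setting this equal to 1: 1 + r = 4/2.4 = 1.6667.
So the minimum matching rate is r = 1.6667 − 1 = 0.667.

0.667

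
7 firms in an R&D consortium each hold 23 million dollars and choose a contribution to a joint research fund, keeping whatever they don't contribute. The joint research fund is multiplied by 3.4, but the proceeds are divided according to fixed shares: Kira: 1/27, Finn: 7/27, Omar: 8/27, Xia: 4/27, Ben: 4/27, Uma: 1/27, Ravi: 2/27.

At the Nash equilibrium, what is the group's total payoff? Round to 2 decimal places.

For player j, contributing a unit is worthwhile iff 3.4 × (j's share) ≥ 1, i.e. iff j's share is at least 0.2941.
The only share above 0.2941 is Omar's 8/27, contributing 23; the remaining 6 contribute 0. Total contributed: 23.
The joint research fund pays out 3.4 × 23 = 78.20 in total (split across the unequal shares, but the aggregate is all that matters for the group sum).
The 6 free-riders keep 23 each, adding 138. Group total = 138 + 78.20 = 216.20.

216.20 million dollars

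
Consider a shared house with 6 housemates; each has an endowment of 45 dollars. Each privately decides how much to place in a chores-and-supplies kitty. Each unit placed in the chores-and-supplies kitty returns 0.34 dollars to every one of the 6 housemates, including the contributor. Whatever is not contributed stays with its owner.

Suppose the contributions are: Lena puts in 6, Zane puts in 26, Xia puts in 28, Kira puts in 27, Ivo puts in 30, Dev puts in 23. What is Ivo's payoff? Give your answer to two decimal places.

62.60 dollars

Total contributed: 6 + 26 + 28 + 27 + 30 + 23 = 140.
Each receives 0.34 × 140 = 47.60 from the chores-and-supplies kitty.
Ivo keeps 45 − 30 = 15, so Ivo's payoff is 15 + 47.60 = 62.60.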